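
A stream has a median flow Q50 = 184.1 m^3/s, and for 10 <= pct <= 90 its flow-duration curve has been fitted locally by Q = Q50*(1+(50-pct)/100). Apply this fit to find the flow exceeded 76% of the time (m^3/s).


Q = 184.1 * (1 + (50 - 76)/100) = 136.2340 m^3/s


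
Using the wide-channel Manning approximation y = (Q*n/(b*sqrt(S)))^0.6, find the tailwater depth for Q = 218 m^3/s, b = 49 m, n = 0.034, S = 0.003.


y = (218 * 0.034 / (49 * 0.003^0.5))^0.6 = 1.8395 m


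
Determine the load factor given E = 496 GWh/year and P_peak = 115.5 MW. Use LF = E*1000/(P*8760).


LF = 496 * 1000 / (115.5 * 8760) = 0.4902


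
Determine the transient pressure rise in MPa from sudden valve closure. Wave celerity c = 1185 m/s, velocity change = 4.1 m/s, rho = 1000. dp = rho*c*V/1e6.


dp = 1000 * 1185 * 4.1 / 1e6 = 4.8585 MPa


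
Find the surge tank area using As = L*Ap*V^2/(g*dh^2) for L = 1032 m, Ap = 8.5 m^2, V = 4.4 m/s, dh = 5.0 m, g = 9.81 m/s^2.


As = 1032 * 8.5 * 4.4^2 / (9.81 * 5.0^2) = 692.4604 m^2


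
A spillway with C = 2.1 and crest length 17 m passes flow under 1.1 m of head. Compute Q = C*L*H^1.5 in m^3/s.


Q = 2.1 * 17 * 1.1^1.5 = 41.1867 m^3/s


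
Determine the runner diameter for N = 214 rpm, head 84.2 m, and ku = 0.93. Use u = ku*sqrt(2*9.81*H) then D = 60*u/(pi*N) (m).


u = 0.93 * sqrt(2*9.81*84.2) = 37.7997 m/s
D = 60 * 37.7997 / (pi * 214) = 3.3735 m


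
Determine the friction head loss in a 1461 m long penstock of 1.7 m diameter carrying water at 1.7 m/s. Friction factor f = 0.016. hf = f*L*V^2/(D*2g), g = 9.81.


hf = 0.016 * 1461 * 1.7^2 / (1.7 * 2 * 9.81) = 2.0254 m


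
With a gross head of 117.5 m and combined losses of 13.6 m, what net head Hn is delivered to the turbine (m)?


Hn = 117.5 - 13.6 = 103.9000 m


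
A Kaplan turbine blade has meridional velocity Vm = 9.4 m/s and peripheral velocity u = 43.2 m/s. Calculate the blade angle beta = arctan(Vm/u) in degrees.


beta = arctan(9.4 / 43.2) = 12.2758 degrees


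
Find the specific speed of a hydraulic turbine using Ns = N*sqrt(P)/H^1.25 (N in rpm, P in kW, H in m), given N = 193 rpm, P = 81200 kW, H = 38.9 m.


Ns = 193 * 81200^0.5 / 38.9^1.25 = 566.1067


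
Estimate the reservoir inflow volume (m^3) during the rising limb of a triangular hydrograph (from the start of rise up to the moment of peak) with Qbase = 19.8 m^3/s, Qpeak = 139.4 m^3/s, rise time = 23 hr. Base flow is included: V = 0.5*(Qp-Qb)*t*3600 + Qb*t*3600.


V = 0.5*(139.4 - 19.8)*23*3600 + 19.8*23*3600 = 6.5909e+06 m^3


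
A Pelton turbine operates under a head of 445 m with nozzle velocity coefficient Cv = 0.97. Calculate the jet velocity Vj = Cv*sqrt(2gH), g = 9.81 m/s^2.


Vj = 0.97 * sqrt(2*9.81*445) = 90.6361 m/s


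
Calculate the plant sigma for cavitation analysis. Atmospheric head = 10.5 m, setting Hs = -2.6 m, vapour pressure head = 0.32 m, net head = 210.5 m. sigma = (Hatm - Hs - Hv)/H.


sigma = (10.5 - (-2.6) - 0.32) / 210.5 = 0.0607


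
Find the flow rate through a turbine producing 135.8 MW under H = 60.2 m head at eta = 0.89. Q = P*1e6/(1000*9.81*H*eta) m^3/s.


Q = 135.8 * 1e6 / (1000 * 9.81 * 60.2 * 0.89) = 258.3713 m^3/s


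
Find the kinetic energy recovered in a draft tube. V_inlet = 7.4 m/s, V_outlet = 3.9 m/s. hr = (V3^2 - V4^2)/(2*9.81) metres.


hr = (7.4^2 - 3.9^2) / (2*9.81) = 2.0158 m


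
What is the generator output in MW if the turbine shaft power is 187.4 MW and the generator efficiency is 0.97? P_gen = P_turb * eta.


P_gen = 187.4 * 0.97 = 181.7780 MW


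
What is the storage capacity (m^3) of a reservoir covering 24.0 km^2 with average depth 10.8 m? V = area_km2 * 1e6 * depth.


V = 24.0 * 1e6 * 10.8 = 2.5920e+08 m^3


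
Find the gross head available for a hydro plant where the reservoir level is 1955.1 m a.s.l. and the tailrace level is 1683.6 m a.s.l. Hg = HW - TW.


Hg = 1955.1 - 1683.6 = 271.5000 m


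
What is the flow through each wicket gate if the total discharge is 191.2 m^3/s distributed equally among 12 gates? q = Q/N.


q = 191.2 / 12 = 15.9333 m^3/s


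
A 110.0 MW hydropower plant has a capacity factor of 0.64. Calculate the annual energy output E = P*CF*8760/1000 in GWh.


E = 110.0 * 0.64 * 8760 / 1000 = 616.7040 GWh


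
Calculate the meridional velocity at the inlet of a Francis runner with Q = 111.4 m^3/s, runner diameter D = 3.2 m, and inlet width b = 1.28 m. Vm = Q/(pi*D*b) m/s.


Vm = 111.4 / (pi * 3.2 * 1.28) = 8.6572 m/s


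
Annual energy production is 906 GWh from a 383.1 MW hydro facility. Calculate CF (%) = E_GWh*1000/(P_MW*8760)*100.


CF = 906 * 1000 / (383.1 * 8760) * 100 = 26.9968 %


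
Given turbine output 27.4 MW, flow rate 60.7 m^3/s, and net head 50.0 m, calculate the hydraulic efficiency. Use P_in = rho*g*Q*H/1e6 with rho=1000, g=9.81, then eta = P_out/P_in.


P_in = 1000 * 9.81 * 60.7 * 50.0 / 1e6 = 29.7734 MW
eta = 27.4 / 29.7734 = 0.9203


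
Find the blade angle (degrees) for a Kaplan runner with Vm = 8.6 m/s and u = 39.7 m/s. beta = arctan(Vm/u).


beta = arctan(8.6 / 39.7) = 12.2228 degrees


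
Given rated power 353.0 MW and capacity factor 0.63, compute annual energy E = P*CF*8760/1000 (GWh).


E = 353.0 * 0.63 * 8760 / 1000 = 1948.1364 GWh


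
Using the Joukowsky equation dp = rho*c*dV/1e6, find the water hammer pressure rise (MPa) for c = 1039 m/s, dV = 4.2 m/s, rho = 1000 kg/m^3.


dp = 1000 * 1039 * 4.2 / 1e6 = 4.3638 MPa


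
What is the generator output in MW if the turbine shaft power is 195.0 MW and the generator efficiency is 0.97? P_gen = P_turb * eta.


P_gen = 195.0 * 0.97 = 189.1500 MW


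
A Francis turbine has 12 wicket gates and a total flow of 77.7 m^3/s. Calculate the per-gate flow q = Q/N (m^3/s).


q = 77.7 / 12 = 6.4750 m^3/s


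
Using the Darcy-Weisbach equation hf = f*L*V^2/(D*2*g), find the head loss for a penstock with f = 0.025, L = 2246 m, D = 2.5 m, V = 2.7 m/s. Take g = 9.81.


hf = 0.025 * 2246 * 2.7^2 / (2.5 * 2 * 9.81) = 8.3452 m


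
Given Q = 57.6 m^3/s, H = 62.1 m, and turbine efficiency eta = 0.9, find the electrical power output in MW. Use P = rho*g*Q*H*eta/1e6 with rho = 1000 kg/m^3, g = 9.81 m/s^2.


P = 1000 * 9.81 * 57.6 * 62.1 * 0.9 / 1e6 = 31.5810 MW


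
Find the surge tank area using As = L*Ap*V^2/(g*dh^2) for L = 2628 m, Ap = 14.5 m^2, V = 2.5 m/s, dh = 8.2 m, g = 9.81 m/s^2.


As = 2628 * 14.5 * 2.5^2 / (9.81 * 8.2^2) = 361.0577 m^2


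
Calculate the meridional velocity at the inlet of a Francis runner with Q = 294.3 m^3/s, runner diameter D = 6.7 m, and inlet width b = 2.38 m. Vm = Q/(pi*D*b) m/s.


Vm = 294.3 / (pi * 6.7 * 2.38) = 5.8747 m/s


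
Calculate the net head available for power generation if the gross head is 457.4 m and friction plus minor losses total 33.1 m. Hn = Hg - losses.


Hn = 457.4 - 33.1 = 424.3000 m


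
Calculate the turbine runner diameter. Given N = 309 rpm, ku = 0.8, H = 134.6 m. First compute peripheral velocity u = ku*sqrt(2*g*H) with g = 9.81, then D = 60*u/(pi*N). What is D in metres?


u = 0.8 * sqrt(2*9.81*134.6) = 41.1114 m/s
D = 60 * 41.1114 / (pi * 309) = 2.5410 m


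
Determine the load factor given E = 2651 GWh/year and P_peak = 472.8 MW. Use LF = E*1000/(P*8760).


LF = 2651 * 1000 / (472.8 * 8760) = 0.6401


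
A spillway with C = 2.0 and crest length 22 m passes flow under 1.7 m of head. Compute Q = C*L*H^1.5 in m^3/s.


Q = 2.0 * 22 * 1.7^1.5 = 97.5273 m^3/s


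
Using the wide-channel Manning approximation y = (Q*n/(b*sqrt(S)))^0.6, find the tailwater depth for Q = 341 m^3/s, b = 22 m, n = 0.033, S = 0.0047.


y = (341 * 0.033 / (22 * 0.0047^0.5))^0.6 = 3.3395 m


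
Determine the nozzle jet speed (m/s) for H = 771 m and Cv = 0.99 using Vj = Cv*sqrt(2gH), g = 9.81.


Vj = 0.99 * sqrt(2*9.81*771) = 121.7620 m/s


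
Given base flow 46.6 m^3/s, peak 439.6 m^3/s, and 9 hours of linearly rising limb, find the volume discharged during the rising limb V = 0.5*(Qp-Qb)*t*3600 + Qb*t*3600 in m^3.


V = 0.5*(439.6 - 46.6)*9*3600 + 46.6*9*3600 = 7.8764e+06 m^3


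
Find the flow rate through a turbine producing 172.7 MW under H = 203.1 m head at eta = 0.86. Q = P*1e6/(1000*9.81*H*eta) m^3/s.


Q = 172.7 * 1e6 / (1000 * 9.81 * 203.1 * 0.86) = 100.7894 m^3/s


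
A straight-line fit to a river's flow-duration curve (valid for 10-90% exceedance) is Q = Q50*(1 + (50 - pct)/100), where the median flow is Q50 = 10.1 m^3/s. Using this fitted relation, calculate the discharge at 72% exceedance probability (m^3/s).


Q = 10.1 * (1 + (50 - 72)/100) = 7.8780 m^3/s


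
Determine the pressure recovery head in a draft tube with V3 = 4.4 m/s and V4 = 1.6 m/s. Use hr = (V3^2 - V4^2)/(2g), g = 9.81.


hr = (4.4^2 - 1.6^2) / (2*9.81) = 0.8563 m


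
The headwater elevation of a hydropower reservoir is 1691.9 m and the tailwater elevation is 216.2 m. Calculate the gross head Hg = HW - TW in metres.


Hg = 1691.9 - 216.2 = 1475.7000 m


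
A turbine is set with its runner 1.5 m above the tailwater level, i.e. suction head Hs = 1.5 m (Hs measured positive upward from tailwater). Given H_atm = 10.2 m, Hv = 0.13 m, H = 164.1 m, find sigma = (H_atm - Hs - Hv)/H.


sigma = (10.2 - 1.5 - 0.13) / 164.1 = 0.0522


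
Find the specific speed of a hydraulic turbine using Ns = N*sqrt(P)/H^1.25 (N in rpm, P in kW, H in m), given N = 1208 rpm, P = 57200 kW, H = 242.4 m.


Ns = 1208 * 57200^0.5 / 242.4^1.25 = 302.0641


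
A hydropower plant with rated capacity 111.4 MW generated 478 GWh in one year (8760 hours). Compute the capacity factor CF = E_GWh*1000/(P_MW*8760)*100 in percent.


CF = 478 * 1000 / (111.4 * 8760) * 100 = 48.9822 %


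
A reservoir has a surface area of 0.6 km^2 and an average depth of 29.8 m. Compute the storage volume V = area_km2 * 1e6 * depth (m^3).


V = 0.6 * 1e6 * 29.8 = 1.7880e+07 m^3


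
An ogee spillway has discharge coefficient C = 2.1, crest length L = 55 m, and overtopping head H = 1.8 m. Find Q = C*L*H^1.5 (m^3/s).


Q = 2.1 * 55 * 1.8^1.5 = 278.9271 m^3/s


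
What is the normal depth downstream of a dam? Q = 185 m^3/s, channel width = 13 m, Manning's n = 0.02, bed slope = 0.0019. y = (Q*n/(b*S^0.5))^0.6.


y = (185 * 0.02 / (13 * 0.0019^0.5))^0.6 = 3.0827 m


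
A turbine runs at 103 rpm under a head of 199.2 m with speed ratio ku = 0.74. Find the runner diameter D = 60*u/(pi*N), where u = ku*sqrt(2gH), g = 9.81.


u = 0.74 * sqrt(2*9.81*199.2) = 46.2622 m/s
D = 60 * 46.2622 / (pi * 103) = 8.5781 m


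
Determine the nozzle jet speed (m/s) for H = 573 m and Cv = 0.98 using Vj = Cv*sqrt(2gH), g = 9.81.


Vj = 0.98 * sqrt(2*9.81*573) = 103.9089 m/s


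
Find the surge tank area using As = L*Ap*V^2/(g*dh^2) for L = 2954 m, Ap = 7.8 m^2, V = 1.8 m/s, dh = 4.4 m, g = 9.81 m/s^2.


As = 2954 * 7.8 * 1.8^2 / (9.81 * 4.4^2) = 393.0753 m^2


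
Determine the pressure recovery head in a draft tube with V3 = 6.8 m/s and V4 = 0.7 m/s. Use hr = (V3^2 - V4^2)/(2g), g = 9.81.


hr = (6.8^2 - 0.7^2) / (2*9.81) = 2.3318 m


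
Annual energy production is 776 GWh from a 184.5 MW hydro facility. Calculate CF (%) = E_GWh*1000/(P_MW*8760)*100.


CF = 776 * 1000 / (184.5 * 8760) * 100 = 48.0133 %


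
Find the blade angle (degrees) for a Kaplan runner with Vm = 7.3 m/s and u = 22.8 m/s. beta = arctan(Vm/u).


beta = arctan(7.3 / 22.8) = 17.7538 degrees


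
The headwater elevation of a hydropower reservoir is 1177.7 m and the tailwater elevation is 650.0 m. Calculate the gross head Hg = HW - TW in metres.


Hg = 1177.7 - 650.0 = 527.7000 m


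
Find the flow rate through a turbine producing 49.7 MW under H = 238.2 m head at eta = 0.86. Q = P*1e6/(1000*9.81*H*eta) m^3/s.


Q = 49.7 * 1e6 / (1000 * 9.81 * 238.2 * 0.86) = 24.7313 m^3/s


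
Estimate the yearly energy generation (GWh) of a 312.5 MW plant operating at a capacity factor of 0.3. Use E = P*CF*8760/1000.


E = 312.5 * 0.3 * 8760 / 1000 = 821.2500 GWh


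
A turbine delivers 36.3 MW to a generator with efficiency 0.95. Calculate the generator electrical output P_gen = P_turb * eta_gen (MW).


P_gen = 36.3 * 0.95 = 34.4850 MW


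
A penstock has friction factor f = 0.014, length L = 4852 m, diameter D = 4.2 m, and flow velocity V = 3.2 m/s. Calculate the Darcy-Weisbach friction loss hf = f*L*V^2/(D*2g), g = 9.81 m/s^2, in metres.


hf = 0.014 * 4852 * 3.2^2 / (4.2 * 2 * 9.81) = 8.4411 m


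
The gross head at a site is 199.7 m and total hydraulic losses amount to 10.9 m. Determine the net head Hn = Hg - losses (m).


Hn = 199.7 - 10.9 = 188.8000 m


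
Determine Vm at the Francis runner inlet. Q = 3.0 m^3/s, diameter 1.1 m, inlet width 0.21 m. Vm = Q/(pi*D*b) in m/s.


Vm = 3.0 / (pi * 1.1 * 0.21) = 4.1339 m/s


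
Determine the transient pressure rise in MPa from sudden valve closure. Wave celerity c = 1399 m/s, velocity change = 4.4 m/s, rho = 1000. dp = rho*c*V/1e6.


dp = 1000 * 1399 * 4.4 / 1e6 = 6.1556 MPa


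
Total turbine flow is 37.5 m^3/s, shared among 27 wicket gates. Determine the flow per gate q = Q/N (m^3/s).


q = 37.5 / 27 = 1.3889 m^3/s


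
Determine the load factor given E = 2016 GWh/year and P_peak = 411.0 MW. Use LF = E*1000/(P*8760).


LF = 2016 * 1000 / (411.0 * 8760) = 0.5599


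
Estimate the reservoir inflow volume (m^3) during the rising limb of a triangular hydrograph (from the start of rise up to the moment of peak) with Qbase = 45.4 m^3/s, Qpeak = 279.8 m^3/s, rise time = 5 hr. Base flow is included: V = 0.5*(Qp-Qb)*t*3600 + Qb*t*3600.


V = 0.5*(279.8 - 45.4)*5*3600 + 45.4*5*3600 = 2.9268e+06 m^3


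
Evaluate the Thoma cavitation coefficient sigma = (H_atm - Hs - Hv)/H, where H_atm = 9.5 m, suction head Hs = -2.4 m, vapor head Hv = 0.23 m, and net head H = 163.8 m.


sigma = (9.5 - (-2.4) - 0.23) / 163.8 = 0.0712


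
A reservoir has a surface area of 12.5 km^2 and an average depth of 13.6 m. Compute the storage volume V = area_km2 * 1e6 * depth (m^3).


V = 12.5 * 1e6 * 13.6 = 1.7000e+08 m^3


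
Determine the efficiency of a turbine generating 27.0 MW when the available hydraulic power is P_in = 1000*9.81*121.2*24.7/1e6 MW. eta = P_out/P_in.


P_in = 1000 * 9.81 * 121.2 * 24.7 / 1e6 = 29.3676 MW
eta = 27.0 / 29.3676 = 0.9194


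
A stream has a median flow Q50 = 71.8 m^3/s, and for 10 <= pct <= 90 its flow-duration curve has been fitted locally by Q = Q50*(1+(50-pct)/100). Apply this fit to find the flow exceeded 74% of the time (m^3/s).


Q = 71.8 * (1 + (50 - 74)/100) = 54.5680 m^3/s


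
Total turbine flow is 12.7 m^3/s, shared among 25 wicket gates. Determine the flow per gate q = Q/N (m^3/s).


q = 12.7 / 25 = 0.5080 m^3/s


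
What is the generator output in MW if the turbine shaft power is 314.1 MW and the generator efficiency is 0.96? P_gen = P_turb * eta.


P_gen = 314.1 * 0.96 = 301.5360 MW


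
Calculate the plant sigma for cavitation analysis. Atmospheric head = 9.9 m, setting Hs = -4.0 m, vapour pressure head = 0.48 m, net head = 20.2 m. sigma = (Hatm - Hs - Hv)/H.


sigma = (9.9 - (-4.0) - 0.48) / 20.2 = 0.6644


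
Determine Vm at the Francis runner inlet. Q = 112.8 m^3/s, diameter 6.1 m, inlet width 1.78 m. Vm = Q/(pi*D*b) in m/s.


Vm = 112.8 / (pi * 6.1 * 1.78) = 3.3068 m/s


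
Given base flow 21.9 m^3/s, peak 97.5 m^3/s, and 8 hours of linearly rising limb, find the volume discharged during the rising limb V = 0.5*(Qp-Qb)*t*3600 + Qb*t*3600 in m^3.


V = 0.5*(97.5 - 21.9)*8*3600 + 21.9*8*3600 = 1.7194e+06 m^3


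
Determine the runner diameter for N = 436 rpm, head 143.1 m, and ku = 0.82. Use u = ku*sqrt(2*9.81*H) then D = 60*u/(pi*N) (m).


u = 0.82 * sqrt(2*9.81*143.1) = 43.4493 m/s
D = 60 * 43.4493 / (pi * 436) = 1.9033 m


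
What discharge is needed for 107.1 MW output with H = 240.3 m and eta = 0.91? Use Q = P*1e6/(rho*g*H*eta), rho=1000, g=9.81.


Q = 107.1 * 1e6 / (1000 * 9.81 * 240.3 * 0.91) = 49.9258 m^3/s


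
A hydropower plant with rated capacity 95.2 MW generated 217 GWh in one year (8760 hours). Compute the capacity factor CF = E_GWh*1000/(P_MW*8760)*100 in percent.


CF = 217 * 1000 / (95.2 * 8760) * 100 = 26.0207 %


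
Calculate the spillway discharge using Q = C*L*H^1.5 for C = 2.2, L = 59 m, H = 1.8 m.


Q = 2.2 * 59 * 1.8^1.5 = 313.4610 m^3/s


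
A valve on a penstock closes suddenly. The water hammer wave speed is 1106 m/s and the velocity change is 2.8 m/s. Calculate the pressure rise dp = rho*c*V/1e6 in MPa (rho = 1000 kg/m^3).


dp = 1000 * 1106 * 2.8 / 1e6 = 3.0968 MPa


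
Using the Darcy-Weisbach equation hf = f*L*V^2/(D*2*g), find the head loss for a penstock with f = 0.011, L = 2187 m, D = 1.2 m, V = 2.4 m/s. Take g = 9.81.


hf = 0.011 * 2187 * 2.4^2 / (1.2 * 2 * 9.81) = 5.8855 m


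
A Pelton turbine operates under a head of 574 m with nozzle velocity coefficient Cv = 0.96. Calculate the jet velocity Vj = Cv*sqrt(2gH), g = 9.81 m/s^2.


Vj = 0.96 * sqrt(2*9.81*574) = 101.8771 m/s


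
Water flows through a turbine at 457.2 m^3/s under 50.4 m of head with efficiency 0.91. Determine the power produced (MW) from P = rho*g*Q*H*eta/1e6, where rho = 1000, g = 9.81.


P = 1000 * 9.81 * 457.2 * 50.4 * 0.91 / 1e6 = 205.7061 MW


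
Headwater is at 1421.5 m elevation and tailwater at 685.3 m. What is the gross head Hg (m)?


Hg = 1421.5 - 685.3 = 736.2000 m


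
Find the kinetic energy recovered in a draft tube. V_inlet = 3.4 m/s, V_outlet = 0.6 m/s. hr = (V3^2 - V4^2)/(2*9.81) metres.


hr = (3.4^2 - 0.6^2) / (2*9.81) = 0.5708 m


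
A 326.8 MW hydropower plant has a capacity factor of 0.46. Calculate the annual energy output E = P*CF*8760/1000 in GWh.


E = 326.8 * 0.46 * 8760 / 1000 = 1316.8733 GWh


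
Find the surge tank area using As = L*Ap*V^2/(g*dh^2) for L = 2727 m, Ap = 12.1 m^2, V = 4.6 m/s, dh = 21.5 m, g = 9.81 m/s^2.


As = 2727 * 12.1 * 4.6^2 / (9.81 * 21.5^2) = 153.9715 m^2


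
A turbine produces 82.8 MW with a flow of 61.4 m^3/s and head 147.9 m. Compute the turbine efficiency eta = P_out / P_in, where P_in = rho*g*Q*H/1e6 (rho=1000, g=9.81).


P_in = 1000 * 9.81 * 61.4 * 147.9 / 1e6 = 89.0852 MW
eta = 82.8 / 89.0852 = 0.9294


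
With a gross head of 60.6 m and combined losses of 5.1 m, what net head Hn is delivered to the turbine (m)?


Hn = 60.6 - 5.1 = 55.5000 m


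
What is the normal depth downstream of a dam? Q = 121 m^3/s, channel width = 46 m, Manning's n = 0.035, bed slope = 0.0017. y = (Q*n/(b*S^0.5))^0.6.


y = (121 * 0.035 / (46 * 0.0017^0.5))^0.6 = 1.6193 m


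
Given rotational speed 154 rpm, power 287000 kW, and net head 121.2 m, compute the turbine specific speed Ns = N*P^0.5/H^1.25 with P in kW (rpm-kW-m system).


Ns = 154 * 287000^0.5 / 121.2^1.25 = 205.1556


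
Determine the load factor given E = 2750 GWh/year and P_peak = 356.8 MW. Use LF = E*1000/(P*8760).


LF = 2750 * 1000 / (356.8 * 8760) = 0.8798


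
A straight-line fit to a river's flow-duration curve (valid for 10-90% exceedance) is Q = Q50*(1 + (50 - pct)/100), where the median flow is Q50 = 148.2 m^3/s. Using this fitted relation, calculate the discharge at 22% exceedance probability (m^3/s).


Q = 148.2 * (1 + (50 - 22)/100) = 189.6960 m^3/s


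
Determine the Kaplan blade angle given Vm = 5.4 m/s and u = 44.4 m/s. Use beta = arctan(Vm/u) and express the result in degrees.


beta = arctan(5.4 / 44.4) = 6.9343 degrees


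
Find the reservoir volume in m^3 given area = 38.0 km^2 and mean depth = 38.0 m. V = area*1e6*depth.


V = 38.0 * 1e6 * 38.0 = 1.4440e+09 m^3


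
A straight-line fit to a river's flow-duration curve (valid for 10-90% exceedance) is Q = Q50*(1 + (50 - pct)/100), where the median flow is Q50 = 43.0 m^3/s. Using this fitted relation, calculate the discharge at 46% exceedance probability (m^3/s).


Q = 43.0 * (1 + (50 - 46)/100) = 44.7200 m^3/s


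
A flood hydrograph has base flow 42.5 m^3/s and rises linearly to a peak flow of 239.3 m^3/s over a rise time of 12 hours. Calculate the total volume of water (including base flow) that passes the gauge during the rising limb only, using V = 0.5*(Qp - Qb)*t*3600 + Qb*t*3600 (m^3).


V = 0.5*(239.3 - 42.5)*12*3600 + 42.5*12*3600 = 6.0869e+06 m^3


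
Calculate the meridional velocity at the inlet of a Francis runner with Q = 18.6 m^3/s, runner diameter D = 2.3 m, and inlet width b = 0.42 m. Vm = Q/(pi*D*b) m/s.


Vm = 18.6 / (pi * 2.3 * 0.42) = 6.1289 m/s


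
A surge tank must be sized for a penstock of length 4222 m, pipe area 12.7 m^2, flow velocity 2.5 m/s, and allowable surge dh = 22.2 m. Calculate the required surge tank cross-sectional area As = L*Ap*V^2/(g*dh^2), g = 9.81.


As = 4222 * 12.7 * 2.5^2 / (9.81 * 22.2^2) = 69.3150 m^2


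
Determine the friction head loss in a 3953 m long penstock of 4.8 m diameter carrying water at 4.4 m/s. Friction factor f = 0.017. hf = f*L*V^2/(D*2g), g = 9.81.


hf = 0.017 * 3953 * 4.4^2 / (4.8 * 2 * 9.81) = 13.8147 m


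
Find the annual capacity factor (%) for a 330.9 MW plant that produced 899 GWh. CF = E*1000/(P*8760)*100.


CF = 899 * 1000 / (330.9 * 8760) * 100 = 31.0141 %


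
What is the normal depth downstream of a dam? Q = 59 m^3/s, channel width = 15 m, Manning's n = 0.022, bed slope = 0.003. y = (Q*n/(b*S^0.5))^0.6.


y = (59 * 0.022 / (15 * 0.003^0.5))^0.6 = 1.3158 m


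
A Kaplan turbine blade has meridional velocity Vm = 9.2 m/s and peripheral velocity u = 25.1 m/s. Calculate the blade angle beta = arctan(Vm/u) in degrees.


beta = arctan(9.2 / 25.1) = 20.1296 degrees


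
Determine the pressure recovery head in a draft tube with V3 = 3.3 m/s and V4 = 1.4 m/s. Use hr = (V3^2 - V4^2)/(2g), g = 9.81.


hr = (3.3^2 - 1.4^2) / (2*9.81) = 0.4551 m


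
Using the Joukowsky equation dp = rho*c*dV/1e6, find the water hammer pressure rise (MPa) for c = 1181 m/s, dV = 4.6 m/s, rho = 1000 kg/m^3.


dp = 1000 * 1181 * 4.6 / 1e6 = 5.4326 MPa


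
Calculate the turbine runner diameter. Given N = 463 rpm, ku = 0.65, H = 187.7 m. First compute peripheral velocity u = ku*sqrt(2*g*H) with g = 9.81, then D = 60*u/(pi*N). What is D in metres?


u = 0.65 * sqrt(2*9.81*187.7) = 39.4453 m/s
D = 60 * 39.4453 / (pi * 463) = 1.6271 m


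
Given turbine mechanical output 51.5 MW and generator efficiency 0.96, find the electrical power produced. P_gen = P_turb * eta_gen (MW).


P_gen = 51.5 * 0.96 = 49.4400 MW


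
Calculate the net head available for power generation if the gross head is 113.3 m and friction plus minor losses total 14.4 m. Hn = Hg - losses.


Hn = 113.3 - 14.4 = 98.9000 m


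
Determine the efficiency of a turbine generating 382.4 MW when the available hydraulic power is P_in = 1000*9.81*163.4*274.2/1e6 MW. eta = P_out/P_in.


P_in = 1000 * 9.81 * 163.4 * 274.2 / 1e6 = 439.5300 MW
eta = 382.4 / 439.5300 = 0.8700


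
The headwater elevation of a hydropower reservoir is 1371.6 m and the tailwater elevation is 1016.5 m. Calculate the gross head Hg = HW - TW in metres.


Hg = 1371.6 - 1016.5 = 355.1000 m


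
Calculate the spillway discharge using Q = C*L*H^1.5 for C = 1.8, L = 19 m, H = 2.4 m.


Q = 1.8 * 19 * 2.4^1.5 = 127.1578 m^3/s


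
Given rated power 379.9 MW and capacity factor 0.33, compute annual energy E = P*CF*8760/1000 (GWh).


E = 379.9 * 0.33 * 8760 / 1000 = 1098.2149 GWh


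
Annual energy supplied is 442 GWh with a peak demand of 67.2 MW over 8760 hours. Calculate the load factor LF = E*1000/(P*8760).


LF = 442 * 1000 / (67.2 * 8760) = 0.7508


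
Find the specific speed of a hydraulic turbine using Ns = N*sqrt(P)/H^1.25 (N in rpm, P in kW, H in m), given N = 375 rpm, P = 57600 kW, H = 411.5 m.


Ns = 375 * 57600^0.5 / 411.5^1.25 = 48.5602


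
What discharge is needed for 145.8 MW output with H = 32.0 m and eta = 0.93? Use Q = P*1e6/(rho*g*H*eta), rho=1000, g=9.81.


Q = 145.8 * 1e6 / (1000 * 9.81 * 32.0 * 0.93) = 499.4081 m^3/s


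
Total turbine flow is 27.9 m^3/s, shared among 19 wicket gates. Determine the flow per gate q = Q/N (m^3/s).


q = 27.9 / 19 = 1.4684 m^3/s


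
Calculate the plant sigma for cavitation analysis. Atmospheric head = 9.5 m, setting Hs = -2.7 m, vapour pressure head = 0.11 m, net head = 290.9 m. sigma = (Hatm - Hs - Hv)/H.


sigma = (9.5 - (-2.7) - 0.11) / 290.9 = 0.0416


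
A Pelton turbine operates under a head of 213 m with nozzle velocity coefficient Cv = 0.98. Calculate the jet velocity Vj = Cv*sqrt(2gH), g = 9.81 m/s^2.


Vj = 0.98 * sqrt(2*9.81*213) = 63.3527 m/s


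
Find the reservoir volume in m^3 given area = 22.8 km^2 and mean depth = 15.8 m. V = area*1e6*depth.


V = 22.8 * 1e6 * 15.8 = 3.6024e+08 m^3


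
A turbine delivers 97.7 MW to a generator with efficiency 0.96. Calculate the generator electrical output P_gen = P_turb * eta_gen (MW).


P_gen = 97.7 * 0.96 = 93.7920 MW


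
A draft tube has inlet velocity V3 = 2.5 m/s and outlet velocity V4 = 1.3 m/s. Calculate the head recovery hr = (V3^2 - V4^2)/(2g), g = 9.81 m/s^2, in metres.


hr = (2.5^2 - 1.3^2) / (2*9.81) = 0.2324 m


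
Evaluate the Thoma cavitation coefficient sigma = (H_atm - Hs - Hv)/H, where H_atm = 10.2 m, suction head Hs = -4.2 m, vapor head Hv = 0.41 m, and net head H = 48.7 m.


sigma = (10.2 - (-4.2) - 0.41) / 48.7 = 0.2873


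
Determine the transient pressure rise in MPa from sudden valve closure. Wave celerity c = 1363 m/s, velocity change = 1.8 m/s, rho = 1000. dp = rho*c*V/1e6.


dp = 1000 * 1363 * 1.8 / 1e6 = 2.4534 MPa


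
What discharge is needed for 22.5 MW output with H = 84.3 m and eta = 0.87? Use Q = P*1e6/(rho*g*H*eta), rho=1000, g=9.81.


Q = 22.5 * 1e6 / (1000 * 9.81 * 84.3 * 0.87) = 31.2728 m^3/s


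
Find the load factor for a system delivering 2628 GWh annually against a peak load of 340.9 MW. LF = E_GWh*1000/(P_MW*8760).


LF = 2628 * 1000 / (340.9 * 8760) = 0.8800


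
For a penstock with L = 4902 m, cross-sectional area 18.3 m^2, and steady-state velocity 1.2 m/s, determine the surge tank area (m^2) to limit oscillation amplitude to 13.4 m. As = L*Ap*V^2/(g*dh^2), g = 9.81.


As = 4902 * 18.3 * 1.2^2 / (9.81 * 13.4^2) = 73.3345 m^2


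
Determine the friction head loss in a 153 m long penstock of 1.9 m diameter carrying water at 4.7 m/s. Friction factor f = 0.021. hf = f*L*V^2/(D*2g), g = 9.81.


hf = 0.021 * 153 * 4.7^2 / (1.9 * 2 * 9.81) = 1.9039 m


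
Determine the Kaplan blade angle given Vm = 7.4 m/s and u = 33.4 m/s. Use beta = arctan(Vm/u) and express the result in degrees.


beta = arctan(7.4 / 33.4) = 12.4925 degrees


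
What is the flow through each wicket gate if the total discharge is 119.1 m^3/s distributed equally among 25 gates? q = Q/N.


q = 119.1 / 25 = 4.7640 m^3/s


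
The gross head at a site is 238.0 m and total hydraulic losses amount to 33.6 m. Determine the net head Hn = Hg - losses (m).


Hn = 238.0 - 33.6 = 204.4000 m


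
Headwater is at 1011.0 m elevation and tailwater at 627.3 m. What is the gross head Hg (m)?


Hg = 1011.0 - 627.3 = 383.7000 m


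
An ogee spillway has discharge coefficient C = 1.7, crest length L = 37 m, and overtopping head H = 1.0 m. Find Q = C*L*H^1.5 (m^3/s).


Q = 1.7 * 37 * 1.0^1.5 = 62.9000 m^3/s


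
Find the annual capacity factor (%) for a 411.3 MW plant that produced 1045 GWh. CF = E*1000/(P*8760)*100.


CF = 1045 * 1000 / (411.3 * 8760) * 100 = 29.0037 %


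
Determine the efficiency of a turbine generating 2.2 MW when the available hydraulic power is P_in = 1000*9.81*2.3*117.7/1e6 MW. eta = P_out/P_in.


P_in = 1000 * 9.81 * 2.3 * 117.7 / 1e6 = 2.6557 MW
eta = 2.2 / 2.6557 = 0.8284


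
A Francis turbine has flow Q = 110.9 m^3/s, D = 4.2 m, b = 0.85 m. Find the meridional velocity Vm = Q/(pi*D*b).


Vm = 110.9 / (pi * 4.2 * 0.85) = 9.8881 m/s


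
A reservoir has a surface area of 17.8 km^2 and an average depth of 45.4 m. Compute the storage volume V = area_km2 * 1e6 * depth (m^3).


V = 17.8 * 1e6 * 45.4 = 8.0812e+08 m^3


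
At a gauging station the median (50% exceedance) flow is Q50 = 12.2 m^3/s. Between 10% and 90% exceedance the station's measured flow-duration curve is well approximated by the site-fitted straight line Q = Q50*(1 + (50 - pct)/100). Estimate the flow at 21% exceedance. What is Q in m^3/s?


Q = 12.2 * (1 + (50 - 21)/100) = 15.7380 m^3/s


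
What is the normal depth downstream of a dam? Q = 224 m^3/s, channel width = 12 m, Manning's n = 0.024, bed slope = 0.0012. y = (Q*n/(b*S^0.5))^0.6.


y = (224 * 0.024 / (12 * 0.0012^0.5))^0.6 = 4.6453 m


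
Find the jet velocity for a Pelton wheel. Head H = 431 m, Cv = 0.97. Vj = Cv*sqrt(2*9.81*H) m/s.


Vj = 0.97 * sqrt(2*9.81*431) = 89.1990 m/s


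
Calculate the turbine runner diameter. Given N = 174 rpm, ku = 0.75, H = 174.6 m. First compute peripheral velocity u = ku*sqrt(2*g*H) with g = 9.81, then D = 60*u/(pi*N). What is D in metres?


u = 0.75 * sqrt(2*9.81*174.6) = 43.8968 m/s
D = 60 * 43.8968 / (pi * 174) = 4.8182 m


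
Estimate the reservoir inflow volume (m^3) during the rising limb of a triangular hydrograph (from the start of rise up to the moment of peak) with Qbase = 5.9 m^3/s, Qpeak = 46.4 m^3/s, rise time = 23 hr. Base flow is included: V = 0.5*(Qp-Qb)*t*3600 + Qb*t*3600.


V = 0.5*(46.4 - 5.9)*23*3600 + 5.9*23*3600 = 2.1652e+06 m^3


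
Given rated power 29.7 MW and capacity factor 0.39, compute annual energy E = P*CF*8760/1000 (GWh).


E = 29.7 * 0.39 * 8760 / 1000 = 101.4671 GWh


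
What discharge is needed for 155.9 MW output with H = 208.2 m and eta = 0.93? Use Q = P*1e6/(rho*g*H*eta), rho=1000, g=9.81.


Q = 155.9 * 1e6 / (1000 * 9.81 * 208.2 * 0.93) = 82.0755 m^3/s


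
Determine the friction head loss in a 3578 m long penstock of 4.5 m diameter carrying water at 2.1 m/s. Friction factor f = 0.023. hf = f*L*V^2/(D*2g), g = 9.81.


hf = 0.023 * 3578 * 2.1^2 / (4.5 * 2 * 9.81) = 4.1105 m


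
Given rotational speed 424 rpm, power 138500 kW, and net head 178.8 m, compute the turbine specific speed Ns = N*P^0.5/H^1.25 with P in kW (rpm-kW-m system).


Ns = 424 * 138500^0.5 / 178.8^1.25 = 241.3411


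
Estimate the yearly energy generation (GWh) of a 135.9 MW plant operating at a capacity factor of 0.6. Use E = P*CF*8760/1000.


E = 135.9 * 0.6 * 8760 / 1000 = 714.2904 GWh


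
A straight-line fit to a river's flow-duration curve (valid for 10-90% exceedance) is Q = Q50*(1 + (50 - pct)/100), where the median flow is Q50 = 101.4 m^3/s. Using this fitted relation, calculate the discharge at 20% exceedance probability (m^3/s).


Q = 101.4 * (1 + (50 - 20)/100) = 131.8200 m^3/s


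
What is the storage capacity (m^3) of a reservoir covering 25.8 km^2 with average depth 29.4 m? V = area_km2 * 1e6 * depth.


V = 25.8 * 1e6 * 29.4 = 7.5852e+08 m^3


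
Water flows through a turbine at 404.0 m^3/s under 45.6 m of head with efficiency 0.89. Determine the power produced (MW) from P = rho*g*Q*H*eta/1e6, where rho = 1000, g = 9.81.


P = 1000 * 9.81 * 404.0 * 45.6 * 0.89 / 1e6 = 160.8441 MW


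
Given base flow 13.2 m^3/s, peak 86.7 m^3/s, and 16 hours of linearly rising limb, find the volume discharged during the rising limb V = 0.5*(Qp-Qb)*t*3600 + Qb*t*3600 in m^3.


V = 0.5*(86.7 - 13.2)*16*3600 + 13.2*16*3600 = 2.8771e+06 m^3


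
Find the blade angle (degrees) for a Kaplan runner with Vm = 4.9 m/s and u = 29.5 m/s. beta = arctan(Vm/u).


beta = arctan(4.9 / 29.5) = 9.4308 degrees


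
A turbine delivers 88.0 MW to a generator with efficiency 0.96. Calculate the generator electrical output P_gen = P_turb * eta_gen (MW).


P_gen = 88.0 * 0.96 = 84.4800 MW


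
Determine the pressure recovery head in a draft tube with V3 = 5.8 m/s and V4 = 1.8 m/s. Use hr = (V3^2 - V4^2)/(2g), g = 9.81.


hr = (5.8^2 - 1.8^2) / (2*9.81) = 1.5494 m


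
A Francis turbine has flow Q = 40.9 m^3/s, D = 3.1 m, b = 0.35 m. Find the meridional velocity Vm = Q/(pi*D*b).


Vm = 40.9 / (pi * 3.1 * 0.35) = 11.9990 m/s


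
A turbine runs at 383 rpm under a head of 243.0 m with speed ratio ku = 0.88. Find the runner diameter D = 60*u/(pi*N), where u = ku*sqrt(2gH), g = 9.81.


u = 0.88 * sqrt(2*9.81*243.0) = 60.7625 m/s
D = 60 * 60.7625 / (pi * 383) = 3.0300 m


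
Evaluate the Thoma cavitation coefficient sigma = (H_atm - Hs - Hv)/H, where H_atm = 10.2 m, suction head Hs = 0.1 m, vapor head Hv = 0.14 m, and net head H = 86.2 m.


sigma = (10.2 - 0.1 - 0.14) / 86.2 = 0.1155


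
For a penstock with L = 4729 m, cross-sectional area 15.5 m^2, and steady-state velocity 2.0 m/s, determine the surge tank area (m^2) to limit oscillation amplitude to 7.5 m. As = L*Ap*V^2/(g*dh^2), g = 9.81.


As = 4729 * 15.5 * 2.0^2 / (9.81 * 7.5^2) = 531.3363 m^2


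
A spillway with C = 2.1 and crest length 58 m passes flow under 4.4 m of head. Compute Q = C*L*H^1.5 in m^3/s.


Q = 2.1 * 58 * 4.4^1.5 = 1124.1553 m^3/s


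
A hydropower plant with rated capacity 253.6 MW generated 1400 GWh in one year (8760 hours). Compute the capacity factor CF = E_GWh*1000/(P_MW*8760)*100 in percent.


CF = 1400 * 1000 / (253.6 * 8760) * 100 = 63.0195 %


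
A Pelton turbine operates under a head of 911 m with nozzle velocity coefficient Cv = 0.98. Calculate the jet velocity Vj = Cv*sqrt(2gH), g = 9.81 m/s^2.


Vj = 0.98 * sqrt(2*9.81*911) = 131.0191 m/s


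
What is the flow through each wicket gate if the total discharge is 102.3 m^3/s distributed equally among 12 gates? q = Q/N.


q = 102.3 / 12 = 8.5250 m^3/s


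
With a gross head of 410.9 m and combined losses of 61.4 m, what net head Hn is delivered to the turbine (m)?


Hn = 410.9 - 61.4 = 349.5000 m


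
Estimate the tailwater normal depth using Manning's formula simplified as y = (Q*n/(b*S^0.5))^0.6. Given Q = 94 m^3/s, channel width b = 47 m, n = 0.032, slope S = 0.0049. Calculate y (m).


y = (94 * 0.032 / (47 * 0.0049^0.5))^0.6 = 0.9477 m


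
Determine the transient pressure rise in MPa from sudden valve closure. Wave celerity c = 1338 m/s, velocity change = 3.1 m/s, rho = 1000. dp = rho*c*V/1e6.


dp = 1000 * 1338 * 3.1 / 1e6 = 4.1478 MPa


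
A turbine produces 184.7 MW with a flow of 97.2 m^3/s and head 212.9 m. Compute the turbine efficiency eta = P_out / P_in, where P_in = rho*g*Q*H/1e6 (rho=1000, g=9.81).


P_in = 1000 * 9.81 * 97.2 * 212.9 / 1e6 = 203.0070 MW
eta = 184.7 / 203.0070 = 0.9098


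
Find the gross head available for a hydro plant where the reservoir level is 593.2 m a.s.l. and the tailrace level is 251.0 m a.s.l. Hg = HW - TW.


Hg = 593.2 - 251.0 = 342.2000 m


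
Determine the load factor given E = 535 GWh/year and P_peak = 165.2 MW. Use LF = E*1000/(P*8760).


LF = 535 * 1000 / (165.2 * 8760) = 0.3697


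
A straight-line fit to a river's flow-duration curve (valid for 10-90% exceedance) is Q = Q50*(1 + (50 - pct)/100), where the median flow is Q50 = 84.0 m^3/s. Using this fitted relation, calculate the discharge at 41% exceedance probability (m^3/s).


Q = 84.0 * (1 + (50 - 41)/100) = 91.5600 m^3/s


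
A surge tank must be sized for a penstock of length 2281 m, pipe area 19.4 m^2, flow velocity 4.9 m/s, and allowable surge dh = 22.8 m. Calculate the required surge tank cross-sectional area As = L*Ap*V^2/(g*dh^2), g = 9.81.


As = 2281 * 19.4 * 4.9^2 / (9.81 * 22.8^2) = 208.3437 m^2


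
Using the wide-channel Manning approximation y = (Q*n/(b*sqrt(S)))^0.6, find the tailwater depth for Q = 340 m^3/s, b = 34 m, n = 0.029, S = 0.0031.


y = (340 * 0.029 / (34 * 0.0031^0.5))^0.6 = 2.6917 m


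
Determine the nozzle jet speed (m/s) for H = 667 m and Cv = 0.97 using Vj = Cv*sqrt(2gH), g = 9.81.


Vj = 0.97 * sqrt(2*9.81*667) = 110.9645 m/s


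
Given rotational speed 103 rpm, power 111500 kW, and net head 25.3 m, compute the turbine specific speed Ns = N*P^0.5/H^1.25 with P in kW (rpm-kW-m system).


Ns = 103 * 111500^0.5 / 25.3^1.25 = 606.1415


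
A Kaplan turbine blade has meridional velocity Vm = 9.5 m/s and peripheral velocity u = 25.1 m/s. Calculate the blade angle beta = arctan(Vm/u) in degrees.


beta = arctan(9.5 / 25.1) = 20.7310 degrees


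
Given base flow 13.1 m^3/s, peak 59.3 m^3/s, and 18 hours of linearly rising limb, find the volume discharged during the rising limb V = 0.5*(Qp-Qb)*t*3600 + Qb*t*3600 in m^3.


V = 0.5*(59.3 - 13.1)*18*3600 + 13.1*18*3600 = 2.3458e+06 m^3


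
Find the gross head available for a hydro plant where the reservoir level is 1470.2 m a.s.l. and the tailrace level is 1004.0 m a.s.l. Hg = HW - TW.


Hg = 1470.2 - 1004.0 = 466.2000 m


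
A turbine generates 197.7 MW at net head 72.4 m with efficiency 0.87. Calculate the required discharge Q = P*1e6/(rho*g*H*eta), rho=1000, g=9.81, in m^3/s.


Q = 197.7 * 1e6 / (1000 * 9.81 * 72.4 * 0.87) = 319.9483 m^3/s


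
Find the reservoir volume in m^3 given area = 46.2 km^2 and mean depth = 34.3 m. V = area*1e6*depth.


V = 46.2 * 1e6 * 34.3 = 1.5847e+09 m^3


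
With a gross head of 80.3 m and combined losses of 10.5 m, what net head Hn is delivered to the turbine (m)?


Hn = 80.3 - 10.5 = 69.8000 m


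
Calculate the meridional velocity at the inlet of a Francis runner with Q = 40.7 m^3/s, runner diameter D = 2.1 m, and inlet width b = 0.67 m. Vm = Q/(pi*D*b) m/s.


Vm = 40.7 / (pi * 2.1 * 0.67) = 9.2077 m/s


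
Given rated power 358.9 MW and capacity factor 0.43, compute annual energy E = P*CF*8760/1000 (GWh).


E = 358.9 * 0.43 * 8760 / 1000 = 1351.9045 GWh


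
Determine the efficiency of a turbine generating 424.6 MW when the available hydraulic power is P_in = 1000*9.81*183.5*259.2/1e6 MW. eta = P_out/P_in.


P_in = 1000 * 9.81 * 183.5 * 259.2 / 1e6 = 466.5950 MW
eta = 424.6 / 466.5950 = 0.9100


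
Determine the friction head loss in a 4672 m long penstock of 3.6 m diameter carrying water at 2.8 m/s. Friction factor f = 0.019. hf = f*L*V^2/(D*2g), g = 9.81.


hf = 0.019 * 4672 * 2.8^2 / (3.6 * 2 * 9.81) = 9.8531 m


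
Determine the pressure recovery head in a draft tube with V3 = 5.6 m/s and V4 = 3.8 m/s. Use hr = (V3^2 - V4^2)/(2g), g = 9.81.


hr = (5.6^2 - 3.8^2) / (2*9.81) = 0.8624 m


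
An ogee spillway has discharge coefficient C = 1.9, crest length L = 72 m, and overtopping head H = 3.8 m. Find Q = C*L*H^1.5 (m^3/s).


Q = 1.9 * 72 * 3.8^1.5 = 1013.3547 m^3/s


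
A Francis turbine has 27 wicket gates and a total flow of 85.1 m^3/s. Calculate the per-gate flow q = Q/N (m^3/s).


q = 85.1 / 27 = 3.1519 m^3/s


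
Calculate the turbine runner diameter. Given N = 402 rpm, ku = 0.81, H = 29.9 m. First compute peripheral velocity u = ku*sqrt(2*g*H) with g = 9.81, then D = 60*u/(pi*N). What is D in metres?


u = 0.81 * sqrt(2*9.81*29.9) = 19.6187 m/s
D = 60 * 19.6187 / (pi * 402) = 0.9321 m


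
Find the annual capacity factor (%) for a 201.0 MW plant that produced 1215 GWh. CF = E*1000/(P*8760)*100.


CF = 1215 * 1000 / (201.0 * 8760) * 100 = 69.0043 %


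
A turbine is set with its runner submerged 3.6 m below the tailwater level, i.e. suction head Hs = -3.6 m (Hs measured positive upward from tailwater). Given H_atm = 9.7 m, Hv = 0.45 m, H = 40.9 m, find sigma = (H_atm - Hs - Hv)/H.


sigma = (9.7 - (-3.6) - 0.45) / 40.9 = 0.3142


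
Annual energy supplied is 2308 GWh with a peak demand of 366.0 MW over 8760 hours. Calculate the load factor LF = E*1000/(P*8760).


LF = 2308 * 1000 / (366.0 * 8760) = 0.7199
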